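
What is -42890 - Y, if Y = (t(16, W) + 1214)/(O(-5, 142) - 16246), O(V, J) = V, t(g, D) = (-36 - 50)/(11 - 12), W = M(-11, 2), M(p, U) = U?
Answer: -697004090/16251 ≈ -42890.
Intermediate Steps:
W = 2
t(g, D) = 86 (t(g, D) = -86/(-1) = -86*(-1) = 86)
Y = -1300/16251 (Y = (86 + 1214)/(-5 - 16246) = 1300/(-16251) = 1300*(-1/16251) = -1300/16251 ≈ -0.079995)
-42890 - Y = -42890 - 1*(-1300/16251) = -42890 + 1300/16251 = -697004090/16251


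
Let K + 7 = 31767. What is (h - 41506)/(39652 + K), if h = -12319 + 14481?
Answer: -9836/17853 ≈ -0.55094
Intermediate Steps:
K = 31760 (K = -7 + 31767 = 31760)
h = 2162
(h - 41506)/(39652 + K) = (2162 - 41506)/(39652 + 31760) = -39344/71412 = -39344*1/71412 = -9836/17853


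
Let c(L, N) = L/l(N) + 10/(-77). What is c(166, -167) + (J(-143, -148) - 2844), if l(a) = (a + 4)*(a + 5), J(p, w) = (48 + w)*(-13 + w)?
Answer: 13476334897/1016631 ≈ 13256.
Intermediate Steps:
J(p, w) = (-13 + w)*(48 + w)
l(a) = (4 + a)*(5 + a)
c(L, N) = -10/77 + L/(20 + N² + 9*N) (c(L, N) = L/(20 + N² + 9*N) + 10/(-77) = L/(20 + N² + 9*N) + 10*(-1/77) = L/(20 + N² + 9*N) - 10/77 = -10/77 + L/(20 + N² + 9*N))
c(166, -167) + (J(-143, -148) - 2844) = (-10/77 + 166/(20 + (-167)² + 9*(-167))) + ((-624 + (-148)² + 35*(-148)) - 2844) = (-10/77 + 166/(20 + 27889 - 1503)) + ((-624 + 21904 - 5180) - 2844) = (-10/77 + 166/26406) + (16100 - 2844) = (-10/77 + 166*(1/26406)) + 13256 = (-10/77 + 83/13203) + 13256 = -125639/1016631 + 13256 = 13476334897/1016631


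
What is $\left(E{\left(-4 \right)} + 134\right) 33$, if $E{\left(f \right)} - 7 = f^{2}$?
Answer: $5181$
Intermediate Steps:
$E{\left(f \right)} = 7 + f^{2}$
$\left(E{\left(-4 \right)} + 134\right) 33 = \left(\left(7 + \left(-4\right)^{2}\right) + 134\right) 33 = \left(\left(7 + 16\right) + 134\right) 33 = \left(23 + 134\right) 33 = 157 \cdot 33 = 5181$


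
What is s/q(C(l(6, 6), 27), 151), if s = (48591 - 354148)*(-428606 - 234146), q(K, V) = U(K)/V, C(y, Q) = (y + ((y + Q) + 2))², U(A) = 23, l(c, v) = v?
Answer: 30578785442464/23 ≈ 1.3295e+12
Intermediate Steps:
C(y, Q) = (2 + Q + 2*y)² (C(y, Q) = (y + ((Q + y) + 2))² = (y + (2 + Q + y))² = (2 + Q + 2*y)²)
q(K, V) = 23/V
s = 202508512864 (s = -305557*(-662752) = 202508512864)
s/q(C(l(6, 6), 27), 151) = 202508512864/((23/151)) = 202508512864/((23*(1/151))) = 202508512864/(23/151) = 202508512864*(151/23) = 30578785442464/23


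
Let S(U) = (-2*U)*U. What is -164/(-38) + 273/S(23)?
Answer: 81569/20102 ≈ 4.0578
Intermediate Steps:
S(U) = -2*U²
-164/(-38) + 273/S(23) = -164/(-38) + 273/((-2*23²)) = -164*(-1/38) + 273/((-2*529)) = 82/19 + 273/(-1058) = 82/19 + 273*(-1/1058) = 82/19 - 273/1058 = 81569/20102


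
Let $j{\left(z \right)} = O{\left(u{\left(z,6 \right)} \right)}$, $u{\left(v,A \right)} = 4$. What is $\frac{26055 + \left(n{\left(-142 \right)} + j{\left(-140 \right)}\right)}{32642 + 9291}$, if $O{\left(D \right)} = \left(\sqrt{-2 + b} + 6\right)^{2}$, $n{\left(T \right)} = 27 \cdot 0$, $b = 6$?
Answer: $\frac{26119}{41933} \approx 0.62287$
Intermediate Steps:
$n{\left(T \right)} = 0$
$O{\left(D \right)} = 64$ ($O{\left(D \right)} = \left(\sqrt{-2 + 6} + 6\right)^{2} = \left(\sqrt{4} + 6\right)^{2} = \left(2 + 6\right)^{2} = 8^{2} = 64$)
$j{\left(z \right)} = 64$
$\frac{26055 + \left(n{\left(-142 \right)} + j{\left(-140 \right)}\right)}{32642 + 9291} = \frac{26055 + \left(0 + 64\right)}{32642 + 9291} = \frac{26055 + 64}{41933} = 26119 \cdot \frac{1}{41933} = \frac{26119}{41933}$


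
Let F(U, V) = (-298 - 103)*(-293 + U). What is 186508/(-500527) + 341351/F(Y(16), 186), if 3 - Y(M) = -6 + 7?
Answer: 149091586949/58406996157 ≈ 2.5526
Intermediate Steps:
Y(M) = 2 (Y(M) = 3 - (-6 + 7) = 3 - 1*1 = 3 - 1 = 2)
F(U, V) = 117493 - 401*U (F(U, V) = -401*(-293 + U) = 117493 - 401*U)
186508/(-500527) + 341351/F(Y(16), 186) = 186508/(-500527) + 341351/(117493 - 401*2) = 186508*(-1/500527) + 341351/(117493 - 802) = -186508/500527 + 341351/116691 = 149091586949/58406996157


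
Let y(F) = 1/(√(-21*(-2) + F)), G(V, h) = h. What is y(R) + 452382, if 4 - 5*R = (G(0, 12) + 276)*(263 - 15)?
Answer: 452382 - I*√14242/14242 ≈ 4.5238e+5 - 0.0083794*I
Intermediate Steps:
R = -14284 (R = ⅘ - (12 + 276)*(263 - 15)/5 = ⅘ - 288*248/5 = ⅘ - ⅕*71424 = ⅘ - 71424/5 = -14284)
y(F) = (42 + F)^(-½) (y(F) = 1/(√(42 + F)) = (42 + F)^(-½))
y(R) + 452382 = (42 - 14284)^(-½) + 452382 = (-14242)^(-½) + 452382 = -I*√14242/14242 + 452382 = 452382 - I*√14242/14242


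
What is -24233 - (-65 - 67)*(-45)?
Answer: -30173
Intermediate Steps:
-24233 - (-65 - 67)*(-45) = -24233 - (-132)*(-45) = -24233 - 1*5940 = -24233 - 5940 = -30173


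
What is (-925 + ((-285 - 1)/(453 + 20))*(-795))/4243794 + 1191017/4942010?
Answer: 54311526808591/225458378148855 ≈ 0.24089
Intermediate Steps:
(-925 + ((-285 - 1)/(453 + 20))*(-795))/4243794 + 1191017/4942010 = (-925 - 286/473*(-795))*(1/4243794) + 1191017*(1/4942010) = (-925 - 286*1/473*(-795))*(1/4243794) + 1191017/4942010 = (-925 - 26/43*(-795))*(1/4243794) + 1191017/4942010 = (-925 + 20670/43)*(1/4243794) + 1191017/4942010 = -19105/43*1/4243794 + 1191017/4942010 = -19105/182483142 + 1191017/4942010 = 54311526808591/225458378148855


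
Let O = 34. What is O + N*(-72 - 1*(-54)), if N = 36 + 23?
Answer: -1028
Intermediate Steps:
N = 59
O + N*(-72 - 1*(-54)) = 34 + 59*(-72 - 1*(-54)) = 34 + 59*(-72 + 54) = 34 + 59*(-18) = 34 - 1062 = -1028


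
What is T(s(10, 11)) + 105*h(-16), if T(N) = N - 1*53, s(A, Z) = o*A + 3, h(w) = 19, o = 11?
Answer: 2055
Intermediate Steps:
s(A, Z) = 3 + 11*A (s(A, Z) = 11*A + 3 = 3 + 11*A)
T(N) = -53 + N (T(N) = N - 53 = -53 + N)
T(s(10, 11)) + 105*h(-16) = (-53 + (3 + 11*10)) + 105*19 = (-53 + (3 + 110)) + 1995 = (-53 + 113) + 1995 = 60 + 1995 = 2055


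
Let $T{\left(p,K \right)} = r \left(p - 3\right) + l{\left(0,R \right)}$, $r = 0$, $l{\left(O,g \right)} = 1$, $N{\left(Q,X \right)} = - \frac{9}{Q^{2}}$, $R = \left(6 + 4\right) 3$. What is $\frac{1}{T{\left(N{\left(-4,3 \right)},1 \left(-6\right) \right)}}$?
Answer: $1$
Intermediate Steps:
$R = 30$ ($R = 10 \cdot 3 = 30$)
$N{\left(Q,X \right)} = - \frac{9}{Q^{2}}$
$T{\left(p,K \right)} = 1$ ($T{\left(p,K \right)} = 0 \left(p - 3\right) + 1 = 0 \left(-3 + p\right) + 1 = 0 + 1 = 1$)
$\frac{1}{T{\left(N{\left(-4,3 \right)},1 \left(-6\right) \right)}} = 1^{-1} = 1$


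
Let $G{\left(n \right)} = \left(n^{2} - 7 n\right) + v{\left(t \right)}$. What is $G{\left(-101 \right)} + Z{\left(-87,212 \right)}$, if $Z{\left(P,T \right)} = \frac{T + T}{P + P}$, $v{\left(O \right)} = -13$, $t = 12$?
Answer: $\frac{947653}{87} \approx 10893.0$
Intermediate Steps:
$Z{\left(P,T \right)} = \frac{T}{P}$ ($Z{\left(P,T \right)} = \frac{2 T}{2 P} = 2 T \frac{1}{2 P} = \frac{T}{P}$)
$G{\left(n \right)} = -13 + n^{2} - 7 n$ ($G{\left(n \right)} = \left(n^{2} - 7 n\right) - 13 = -13 + n^{2} - 7 n$)
$G{\left(-101 \right)} + Z{\left(-87,212 \right)} = \left(-13 + \left(-101\right)^{2} - -707\right) + \frac{212}{-87} = \left(-13 + 10201 + 707\right) + 212 \left(- \frac{1}{87}\right) = 10895 - \frac{212}{87} = \frac{947653}{87}$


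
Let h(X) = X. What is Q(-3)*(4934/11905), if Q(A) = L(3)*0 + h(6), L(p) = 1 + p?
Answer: 29604/11905 ≈ 2.4867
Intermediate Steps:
Q(A) = 6 (Q(A) = (1 + 3)*0 + 6 = 4*0 + 6 = 0 + 6 = 6)
Q(-3)*(4934/11905) = 6*(4934/11905) = 29604/11905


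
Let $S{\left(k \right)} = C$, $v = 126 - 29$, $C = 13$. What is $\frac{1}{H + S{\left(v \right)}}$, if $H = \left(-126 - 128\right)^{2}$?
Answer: $\frac{1}{64529} \approx 1.5497 \cdot 10^{-5}$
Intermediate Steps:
$v = 97$
$S{\left(k \right)} = 13$
$H = 64516$ ($H = \left(-254\right)^{2} = 64516$)
$\frac{1}{H + S{\left(v \right)}} = \frac{1}{64516 + 13} = \frac{1}{64529}$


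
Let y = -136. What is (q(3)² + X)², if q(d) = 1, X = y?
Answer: 18225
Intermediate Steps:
X = -136
(q(3)² + X)² = (1² - 136)² = (1 - 136)² = (-135)² = 18225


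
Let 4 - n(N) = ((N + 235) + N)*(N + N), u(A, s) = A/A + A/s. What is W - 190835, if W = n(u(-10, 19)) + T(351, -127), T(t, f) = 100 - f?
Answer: -68888738/361 ≈ -1.9083e+5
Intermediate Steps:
u(A, s) = 1 + A/s
n(N) = 4 - 2*N*(235 + 2*N) (n(N) = 4 - ((N + 235) + N)*(N + N) = 4 - ((235 + N) + N)*2*N = 4 - (235 + 2*N)*2*N = 4 - 2*N*(235 + 2*N))
W = 2697/361 (W = (4 - 470*(-10 + 19)/19 - 4*(-10 + 19)**2/361) + (100 - 1*(-127)) = (4 - 470*9/19 - 4*((1/19)*9)**2) + (100 + 127) = (4 - 470*9/19 - 4*(9/19)**2) + 227 = (4 - 4230/19 - 4*81/361) + 227 = (4 - 4230/19 - 324/361) + 227 = -79250/361 + 227 = 2697/361 ≈ 7.4709)
W - 190835 = 2697/361 - 190835 = -68888738/361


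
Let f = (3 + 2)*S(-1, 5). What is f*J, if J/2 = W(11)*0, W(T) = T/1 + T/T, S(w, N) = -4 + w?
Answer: 0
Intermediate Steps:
f = -25 (f = (3 + 2)*(-4 - 1) = 5*(-5) = -25)
W(T) = 1 + T (W(T) = T*1 + 1 = T + 1 = 1 + T)
J = 0 (J = 2*((1 + 11)*0) = 2*(12*0) = 2*0 = 0)
f*J = -25*0 = 0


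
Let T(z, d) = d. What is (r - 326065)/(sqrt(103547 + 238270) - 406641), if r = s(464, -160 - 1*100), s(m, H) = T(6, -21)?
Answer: 22099989521/27559426844 + 163043*sqrt(341817)/82678280532 ≈ 0.80306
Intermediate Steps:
s(m, H) = -21
r = -21
(r - 326065)/(sqrt(103547 + 238270) - 406641) = (-21 - 326065)/(sqrt(103547 + 238270) - 406641) = -326086/(sqrt(341817) - 406641) = -326086/(-406641 + sqrt(341817))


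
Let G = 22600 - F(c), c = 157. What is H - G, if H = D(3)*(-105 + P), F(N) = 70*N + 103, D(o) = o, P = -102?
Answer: -12128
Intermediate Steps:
F(N) = 103 + 70*N
G = 11507 (G = 22600 - (103 + 70*157) = 22600 - (103 + 10990) = 22600 - 1*11093 = 22600 - 11093 = 11507)
H = -621 (H = 3*(-105 - 102) = 3*(-207) = -621)
H - G = -621 - 1*11507 = -621 - 11507 = -12128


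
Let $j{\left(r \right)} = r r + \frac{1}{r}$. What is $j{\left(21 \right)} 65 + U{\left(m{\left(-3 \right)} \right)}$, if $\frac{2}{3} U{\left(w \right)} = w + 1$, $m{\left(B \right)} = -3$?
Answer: $\frac{601967}{21} \approx 28665.0$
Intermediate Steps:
$U{\left(w \right)} = \frac{3}{2} + \frac{3 w}{2}$ ($U{\left(w \right)} = \frac{3 \left(w + 1\right)}{2} = \frac{3 \left(1 + w\right)}{2} = \frac{3}{2} + \frac{3 w}{2}$)
$j{\left(r \right)} = \frac{1}{r} + r^{2}$ ($j{\left(r \right)} = r^{2} + \frac{1}{r} = \frac{1}{r} + r^{2}$)
$j{\left(21 \right)} 65 + U{\left(m{\left(-3 \right)} \right)} = \frac{1 + 21^{3}}{21} \cdot 65 + \left(\frac{3}{2} + \frac{3}{2} \left(-3\right)\right) = \frac{1 + 9261}{21} \cdot 65 + \left(\frac{3}{2} - \frac{9}{2}\right) = \frac{1}{21} \cdot 9262 \cdot 65 - 3 = \frac{9262}{21} \cdot 65 - 3 = \frac{602030}{21} - 3 = \frac{601967}{21}$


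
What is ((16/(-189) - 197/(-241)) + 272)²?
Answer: 154323599517025/2074711401 ≈ 74383.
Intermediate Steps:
((16/(-189) - 197/(-241)) + 272)² = ((16*(-1/189) - 197*(-1/241)) + 272)² = ((-16/189 + 197/241) + 272)² = (33377/45549 + 272)² = (12422705/45549)² = 154323599517025/2074711401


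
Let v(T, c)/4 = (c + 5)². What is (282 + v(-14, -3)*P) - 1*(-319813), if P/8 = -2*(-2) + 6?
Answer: 321375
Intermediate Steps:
P = 80 (P = 8*(-2*(-2) + 6) = 8*(4 + 6) = 8*10 = 80)
v(T, c) = 4*(5 + c)² (v(T, c) = 4*(c + 5)² = 4*(5 + c)²)
(282 + v(-14, -3)*P) - 1*(-319813) = (282 + (4*(5 - 3)²)*80) - 1*(-319813) = (282 + (4*2²)*80) + 319813 = (282 + (4*4)*80) + 319813 = (282 + 16*80) + 319813 = (282 + 1280) + 319813 = 1562 + 319813 = 321375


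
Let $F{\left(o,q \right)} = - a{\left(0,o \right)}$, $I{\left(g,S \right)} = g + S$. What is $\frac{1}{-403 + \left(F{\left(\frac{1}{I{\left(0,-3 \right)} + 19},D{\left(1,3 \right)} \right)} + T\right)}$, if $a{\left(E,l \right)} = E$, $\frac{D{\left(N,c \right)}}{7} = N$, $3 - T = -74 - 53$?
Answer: $- \frac{1}{273} \approx -0.003663$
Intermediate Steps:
$T = 130$ ($T = 3 - \left(-74 - 53\right) = 3 - -127 = 3 + 127 = 130$)
$D{\left(N,c \right)} = 7 N$
$I{\left(g,S \right)} = S + g$
$F{\left(o,q \right)} = 0$ ($F{\left(o,q \right)} = \left(-1\right) 0 = 0$)
$\frac{1}{-403 + \left(F{\left(\frac{1}{I{\left(0,-3 \right)} + 19},D{\left(1,3 \right)} \right)} + T\right)} = \frac{1}{-403 + \left(0 + 130\right)} = \frac{1}{-403 + 130} = \frac{1}{-273} = - \frac{1}{273}$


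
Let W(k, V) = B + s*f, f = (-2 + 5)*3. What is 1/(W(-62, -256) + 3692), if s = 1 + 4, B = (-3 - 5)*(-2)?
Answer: 1/3753 ≈ 0.00026645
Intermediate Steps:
B = 16 (B = -8*(-2) = 16)
f = 9 (f = 3*3 = 9)
s = 5
W(k, V) = 61 (W(k, V) = 16 + 5*9 = 16 + 45 = 61)
1/(W(-62, -256) + 3692) = 1/(61 + 3692) = 1/3753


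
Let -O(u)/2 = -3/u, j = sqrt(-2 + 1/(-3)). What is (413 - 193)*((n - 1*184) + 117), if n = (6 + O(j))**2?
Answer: -71500/7 - 15840*I*sqrt(21)/7 ≈ -10214.0 - 10370.0*I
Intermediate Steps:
j = I*sqrt(21)/3 (j = sqrt(-2 - 1/3) = sqrt(-7/3) = I*sqrt(21)/3 ≈ 1.5275*I)
O(u) = 6/u (O(u) = -(-6)/u = 6/u)
n = (6 - 6*I*sqrt(21)/7)**2 (n = (6 + 6/((I*sqrt(21)/3)))**2 = (6 + 6*(-I*sqrt(21)/7))**2 = (6 - 6*I*sqrt(21)/7)**2 ≈ 20.571 - 47.135*I)
(413 - 193)*((n - 1*184) + 117) = (413 - 193)*(((144/7 - 72*I*sqrt(21)/7) - 1*184) + 117) = 220*(((144/7 - 72*I*sqrt(21)/7) - 184) + 117) = 220*((-1144/7 - 72*I*sqrt(21)/7) + 117) = 220*(-325/7 - 72*I*sqrt(21)/7) = -71500/7 - 15840*I*sqrt(21)/7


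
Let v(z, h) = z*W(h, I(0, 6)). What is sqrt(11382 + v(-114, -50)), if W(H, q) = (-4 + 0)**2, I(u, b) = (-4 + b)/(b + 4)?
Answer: 9*sqrt(118) ≈ 97.765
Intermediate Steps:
I(u, b) = (-4 + b)/(4 + b)
W(H, q) = 16 (W(H, q) = (-4)**2 = 16)
v(z, h) = 16*z (v(z, h) = z*16 = 16*z)
sqrt(11382 + v(-114, -50)) = sqrt(11382 + 16*(-114)) = sqrt(11382 - 1824) = sqrt(9558) = 9*sqrt(118)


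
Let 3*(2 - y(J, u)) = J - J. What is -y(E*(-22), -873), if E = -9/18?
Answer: -2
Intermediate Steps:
E = -1/2 (E = -9*1/18 = -1/2 ≈ -0.50000)
y(J, u) = 2 (y(J, u) = 2 - (J - J)/3 = 2 - 1/3*0 = 2 + 0 = 2)
-y(E*(-22), -873) = -1*2 = -2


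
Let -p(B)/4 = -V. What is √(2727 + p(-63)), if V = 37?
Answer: 5*√115 ≈ 53.619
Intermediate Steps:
p(B) = 148 (p(B) = -(-4)*37 = -4*(-37) = 148)
√(2727 + p(-63)) = √(2727 + 148) = √2875 = 5*√115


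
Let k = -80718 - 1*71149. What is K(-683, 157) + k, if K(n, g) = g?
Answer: -151710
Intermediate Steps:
k = -151867 (k = -80718 - 71149 = -151867)
K(-683, 157) + k = 157 - 151867 = -151710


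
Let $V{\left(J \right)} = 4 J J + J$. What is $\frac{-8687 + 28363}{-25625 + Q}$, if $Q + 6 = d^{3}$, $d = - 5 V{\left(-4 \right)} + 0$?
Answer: $- \frac{19676}{27025631} \approx -0.00072805$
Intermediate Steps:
$V{\left(J \right)} = J + 4 J^{2}$ ($V{\left(J \right)} = 4 J^{2} + J = J + 4 J^{2}$)
$d = -300$ ($d = - 5 \left(- 4 \left(1 + 4 \left(-4\right)\right)\right) + 0 = - 5 \left(- 4 \left(1 - 16\right)\right) + 0 = - 5 \left(\left(-4\right) \left(-15\right)\right) + 0 = \left(-5\right) 60 + 0 = -300 + 0 = -300$)
$Q = -27000006$ ($Q = -6 + \left(-300\right)^{3} = -6 - 27000000 = -27000006$)
$\frac{-8687 + 28363}{-25625 + Q} = \frac{-8687 + 28363}{-25625 - 27000006} = \frac{19676}{-27025631} = 19676 \left(- \frac{1}{27025631}\right) = - \frac{19676}{27025631}$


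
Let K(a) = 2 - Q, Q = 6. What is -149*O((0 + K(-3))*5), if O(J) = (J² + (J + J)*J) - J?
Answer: -181780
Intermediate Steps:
K(a) = -4 (K(a) = 2 - 1*6 = 2 - 6 = -4)
O(J) = -J + 3*J² (O(J) = (J² + (2*J)*J) - J = (J² + 2*J²) - J = 3*J² - J = -J + 3*J²)
-149*O((0 + K(-3))*5) = -149*(0 - 4)*5*(-1 + 3*((0 - 4)*5)) = -149*(-4*5)*(-1 + 3*(-4*5)) = -(-2980)*(-1 + 3*(-20)) = -(-2980)*(-1 - 60) = -(-2980)*(-61) = -149*1220 = -181780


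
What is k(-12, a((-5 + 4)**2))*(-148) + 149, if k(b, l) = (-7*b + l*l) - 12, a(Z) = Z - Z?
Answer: -10507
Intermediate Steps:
a(Z) = 0
k(b, l) = -12 + l**2 - 7*b (k(b, l) = (-7*b + l**2) - 12 = (l**2 - 7*b) - 12 = -12 + l**2 - 7*b)
k(-12, a((-5 + 4)**2))*(-148) + 149 = (-12 + 0**2 - 7*(-12))*(-148) + 149 = (-12 + 0 + 84)*(-148) + 149 = 72*(-148) + 149 = -10656 + 149 = -10507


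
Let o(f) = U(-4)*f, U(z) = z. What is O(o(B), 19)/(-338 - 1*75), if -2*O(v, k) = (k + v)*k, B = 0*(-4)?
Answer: 361/826 ≈ 0.43705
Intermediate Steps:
B = 0
o(f) = -4*f
O(v, k) = -k*(k + v)/2 (O(v, k) = -(k + v)*k/2 = -k*(k + v)/2)
O(o(B), 19)/(-338 - 1*75) = (-½*19*(19 - 4*0))/(-338 - 1*75) = (-½*19*(19 + 0))/(-338 - 75) = -½*19*19/(-413) = -361/2*(-1/413) = 361/826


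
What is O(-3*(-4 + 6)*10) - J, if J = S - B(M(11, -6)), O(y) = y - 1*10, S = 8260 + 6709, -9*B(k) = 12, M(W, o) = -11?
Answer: -45121/3 ≈ -15040.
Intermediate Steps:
B(k) = -4/3 (B(k) = -⅑*12 = -4/3)
S = 14969
O(y) = -10 + y (O(y) = y - 10 = -10 + y)
J = 44911/3 (J = 14969 - 1*(-4/3) = 14969 + 4/3 = 44911/3 ≈ 14970.)
O(-3*(-4 + 6)*10) - J = (-10 - 3*(-4 + 6)*10) - 1*44911/3 = (-10 - 3*2*10) - 44911/3 = (-10 - 6*10) - 44911/3 = (-10 - 60) - 44911/3 = -70 - 44911/3 = -45121/3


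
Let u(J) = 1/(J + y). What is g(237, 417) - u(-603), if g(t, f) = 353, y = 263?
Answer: 120021/340 ≈ 353.00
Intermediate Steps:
u(J) = 1/(263 + J) (u(J) = 1/(J + 263) = 1/(263 + J))
g(237, 417) - u(-603) = 353 - 1/(263 - 603) = 353 - 1/(-340) = 353 - 1*(-1/340) = 353 + 1/340 = 120021/340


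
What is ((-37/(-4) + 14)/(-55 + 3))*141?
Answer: -13113/208 ≈ -63.043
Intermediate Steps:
((-37/(-4) + 14)/(-55 + 3))*141 = ((-37*(-1/4) + 14)/(-52))*141 = ((37/4 + 14)*(-1/52))*141 = ((93/4)*(-1/52))*141 = -93/208*141 = -13113/208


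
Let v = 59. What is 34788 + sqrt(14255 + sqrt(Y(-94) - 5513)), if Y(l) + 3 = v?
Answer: 34788 + sqrt(14255 + I*sqrt(5457)) ≈ 34907.0 + 0.30936*I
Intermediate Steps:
Y(l) = 56 (Y(l) = -3 + 59 = 56)
34788 + sqrt(14255 + sqrt(Y(-94) - 5513)) = 34788 + sqrt(14255 + sqrt(56 - 5513)) = 34788 + sqrt(14255 + sqrt(-5457)) = 34788 + sqrt(14255 + I*sqrt(5457))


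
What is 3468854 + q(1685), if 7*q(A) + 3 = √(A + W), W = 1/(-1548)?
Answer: 24281975/7 + √112160297/1806 ≈ 3.4689e+6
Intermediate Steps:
W = -1/1548 ≈ -0.00064600
q(A) = -3/7 + √(-1/1548 + A)/7 (q(A) = -3/7 + √(A - 1/1548)/7 = -3/7 + √(-1/1548 + A)/7)
3468854 + q(1685) = 3468854 + (-3/7 + √(-43 + 66564*1685)/1806) = 3468854 + (-3/7 + √(-43 + 112160340)/1806) = 3468854 + (-3/7 + √112160297/1806) = 24281975/7 + √112160297/1806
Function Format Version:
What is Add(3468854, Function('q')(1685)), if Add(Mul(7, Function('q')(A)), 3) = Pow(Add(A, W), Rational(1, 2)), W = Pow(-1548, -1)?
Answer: Add(Rational(24281975, 7), Mul(Rational(1, 1806), Pow(112160297, Rational(1, 2)))) ≈ 3.4689e+6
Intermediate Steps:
W = Rational(-1, 1548) ≈ -0.00064600
Function('q')(A) = Add(Rational(-3, 7), Mul(Rational(1, 7), Pow(Add(Rational(-1, 1548), A), Rational(1, 2)))) (Function('q')(A) = Add(Rational(-3, 7), Mul(Rational(1, 7), Pow(Add(A, Rational(-1, 1548)), Rational(1, 2)))) = Add(Rational(-3, 7), Mul(Rational(1, 7), Pow(Add(Rational(-1, 1548), A), Rational(1, 2)))))
Add(3468854, Function('q')(1685)) = Add(3468854, Add(Rational(-3, 7), Mul(Rational(1, 1806), Pow(Add(-43, Mul(66564, 1685)), Rational(1, 2))))) = Add(3468854, Add(Rational(-3, 7), Mul(Rational(1, 1806), Pow(Add(-43, 112160340), Rational(1, 2))))) = Add(3468854, Add(Rational(-3, 7), Mul(Rational(1, 1806), Pow(112160297, Rational(1, 2))))) = Add(Rational(24281975, 7), Mul(Rational(1, 1806), Pow(112160297, Rational(1, 2))))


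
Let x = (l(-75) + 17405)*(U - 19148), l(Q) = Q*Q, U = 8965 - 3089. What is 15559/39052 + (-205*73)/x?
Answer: 237812874431/596820312816 ≈ 0.39847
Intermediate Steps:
U = 5876
l(Q) = Q²
x = -305654160 (x = ((-75)² + 17405)*(5876 - 19148) = (5625 + 17405)*(-13272) = 23030*(-13272) = -305654160)
15559/39052 + (-205*73)/x = 15559/39052 - 205*73/(-305654160) = 15559*(1/39052) - 14965*(-1/305654160) = 15559/39052 + 2993/61130832 = 237812874431/596820312816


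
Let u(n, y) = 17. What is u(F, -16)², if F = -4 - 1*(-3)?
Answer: 289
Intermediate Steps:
F = -1 (F = -4 + 3 = -1)
u(F, -16)² = 17² = 289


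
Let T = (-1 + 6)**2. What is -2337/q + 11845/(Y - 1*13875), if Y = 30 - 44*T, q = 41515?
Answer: -5543912/6530965 ≈ -0.84887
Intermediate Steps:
T = 25 (T = 5**2 = 25)
Y = -1070 (Y = 30 - 44*25 = 30 - 1100 = -1070)
-2337/q + 11845/(Y - 1*13875) = -2337/41515 + 11845/(-1070 - 1*13875) = -2337*1/41515 + 11845/(-1070 - 13875) = -123/2185 + 11845/(-14945) = -123/2185 + 11845*(-1/14945) = -123/2185 - 2369/2989 = -5543912/6530965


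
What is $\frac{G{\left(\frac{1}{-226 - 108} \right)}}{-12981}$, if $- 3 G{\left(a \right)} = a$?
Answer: $- \frac{1}{13006962} \approx -7.6882 \cdot 10^{-8}$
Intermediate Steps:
$G{\left(a \right)} = - \frac{a}{3}$
$\frac{G{\left(\frac{1}{-226 - 108} \right)}}{-12981} = \frac{\left(- \frac{1}{3}\right) \frac{1}{-226 - 108}}{-12981} = - \frac{1}{3 \left(-334\right)} \left(- \frac{1}{12981}\right) = \left(- \frac{1}{3}\right) \left(- \frac{1}{334}\right) \left(- \frac{1}{12981}\right) = \frac{1}{1002} \left(- \frac{1}{12981}\right) = - \frac{1}{13006962}$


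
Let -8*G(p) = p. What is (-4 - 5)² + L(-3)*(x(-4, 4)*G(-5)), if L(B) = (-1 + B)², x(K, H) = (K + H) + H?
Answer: 121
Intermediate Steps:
x(K, H) = K + 2*H (x(K, H) = (H + K) + H = K + 2*H)
G(p) = -p/8
(-4 - 5)² + L(-3)*(x(-4, 4)*G(-5)) = (-4 - 5)² + (-1 - 3)²*((-4 + 2*4)*(-⅛*(-5))) = (-9)² + (-4)²*((-4 + 8)*(5/8)) = 81 + 16*(4*(5/8)) = 81 + 16*(5/2) = 81 + 40 = 121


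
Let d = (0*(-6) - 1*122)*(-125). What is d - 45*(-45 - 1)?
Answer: 17320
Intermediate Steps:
d = 15250 (d = (0 - 122)*(-125) = -122*(-125) = 15250)
d - 45*(-45 - 1) = 15250 - 45*(-45 - 1) = 15250 - 45*(-46) = 15250 - 1*(-2070) = 15250 + 2070 = 17320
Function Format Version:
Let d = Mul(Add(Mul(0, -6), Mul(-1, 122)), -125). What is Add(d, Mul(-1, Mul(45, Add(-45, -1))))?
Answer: 17320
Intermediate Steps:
d = 15250 (d = Mul(Add(0, -122), -125) = Mul(-122, -125) = 15250)
Add(d, Mul(-1, Mul(45, Add(-45, -1)))) = Add(15250, Mul(-1, Mul(45, Add(-45, -1)))) = Add(15250, Mul(-1, Mul(45, -46))) = Add(15250, Mul(-1, -2070)) = Add(15250, 2070) = 17320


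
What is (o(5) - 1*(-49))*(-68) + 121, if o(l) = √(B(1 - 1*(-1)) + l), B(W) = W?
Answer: -3211 - 68*√7 ≈ -3390.9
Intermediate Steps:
o(l) = √(2 + l) (o(l) = √((1 - 1*(-1)) + l) = √((1 + 1) + l) = √(2 + l))
(o(5) - 1*(-49))*(-68) + 121 = (√(2 + 5) - 1*(-49))*(-68) + 121 = (√7 + 49)*(-68) + 121 = (49 + √7)*(-68) + 121 = (-3332 - 68*√7) + 121 = -3211 - 68*√7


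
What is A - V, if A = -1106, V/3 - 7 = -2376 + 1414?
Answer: 1759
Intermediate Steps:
V = -2865 (V = 21 + 3*(-2376 + 1414) = 21 + 3*(-962) = 21 - 2886 = -2865)
A - V = -1106 - 1*(-2865) = -1106 + 2865 = 1759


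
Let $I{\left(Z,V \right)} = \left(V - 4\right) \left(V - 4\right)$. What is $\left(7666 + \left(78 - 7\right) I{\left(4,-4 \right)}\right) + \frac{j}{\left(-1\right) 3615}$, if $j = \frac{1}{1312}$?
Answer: $\frac{57910564799}{4742880} \approx 12210.0$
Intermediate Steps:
$I{\left(Z,V \right)} = \left(-4 + V\right)^{2}$ ($I{\left(Z,V \right)} = \left(-4 + V\right) \left(-4 + V\right) = \left(-4 + V\right)^{2}$)
$j = \frac{1}{1312} \approx 0.0007622$
$\left(7666 + \left(78 - 7\right) I{\left(4,-4 \right)}\right) + \frac{j}{\left(-1\right) 3615} = \left(7666 + \left(78 - 7\right) \left(-4 - 4\right)^{2}\right) + \frac{1}{1312 \left(\left(-1\right) 3615\right)} = \left(7666 + 71 \left(-8\right)^{2}\right) + \frac{1}{1312 \left(-3615\right)} = \left(7666 + 71 \cdot 64\right) + \frac{1}{1312} \left(- \frac{1}{3615}\right) = \left(7666 + 4544\right) - \frac{1}{4742880} = 12210 - \frac{1}{4742880} = \frac{57910564799}{4742880}$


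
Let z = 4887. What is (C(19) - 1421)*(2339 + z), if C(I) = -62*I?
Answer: -18780374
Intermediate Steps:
(C(19) - 1421)*(2339 + z) = (-62*19 - 1421)*(2339 + 4887) = (-1178 - 1421)*7226 = -2599*7226 = -18780374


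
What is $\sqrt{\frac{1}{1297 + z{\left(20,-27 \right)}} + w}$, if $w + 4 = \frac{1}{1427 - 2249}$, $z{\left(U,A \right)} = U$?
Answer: $\frac{i \sqrt{57881502914}}{120286} \approx 2.0001 i$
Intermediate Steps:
$w = - \frac{3289}{822}$ ($w = -4 + \frac{1}{1427 - 2249} = -4 + \frac{1}{-822} = -4 - \frac{1}{822} = - \frac{3289}{822} \approx -4.0012$)
$\sqrt{\frac{1}{1297 + z{\left(20,-27 \right)}} + w} = \sqrt{\frac{1}{1297 + 20} - \frac{3289}{822}} = \sqrt{\frac{1}{1317} - \frac{3289}{822}} = \sqrt{- \frac{481199}{120286}} = \frac{i \sqrt{57881502914}}{120286}$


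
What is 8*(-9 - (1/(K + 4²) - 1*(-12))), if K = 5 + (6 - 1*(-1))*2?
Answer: -5888/35 ≈ -168.23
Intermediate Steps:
K = 19 (K = 5 + (6 + 1)*2 = 5 + 7*2 = 5 + 14 = 19)
8*(-9 - (1/(K + 4²) - 1*(-12))) = 8*(-9 - (1/(19 + 4²) - 1*(-12))) = 8*(-9 - (1/(19 + 16) + 12)) = 8*(-9 - (1/35 + 12)) = 8*(-9 - 1*421/35) = 8*(-9 - 421/35) = 8*(-736/35) = -5888/35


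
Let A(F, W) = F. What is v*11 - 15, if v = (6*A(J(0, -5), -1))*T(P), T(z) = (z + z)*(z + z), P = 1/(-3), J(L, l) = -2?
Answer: -221/3 ≈ -73.667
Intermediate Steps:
P = -⅓ ≈ -0.33333
T(z) = 4*z² (T(z) = (2*z)*(2*z) = 4*z²)
v = -16/3 (v = (6*(-2))*(4*(-⅓)²) = -48/9 = -12*4/9 = -16/3 ≈ -5.3333)
v*11 - 15 = -16/3*11 - 15 = -176/3 - 15 = -221/3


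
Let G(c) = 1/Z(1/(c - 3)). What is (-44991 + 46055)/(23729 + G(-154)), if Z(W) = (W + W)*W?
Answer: 304/10301 ≈ 0.029512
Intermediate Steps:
Z(W) = 2*W² (Z(W) = (2*W)*W = 2*W²)
G(c) = (-3 + c)²/2 (G(c) = 1/(2*(1/(c - 3))²) = 1/(2*(1/(-3 + c))²) = 1/(2/(-3 + c)²) = (-3 + c)²/2)
(-44991 + 46055)/(23729 + G(-154)) = (-44991 + 46055)/(23729 + (-3 - 154)²/2) = 1064/(23729 + (½)*(-157)²) = 1064/(23729 + (½)*24649) = 1064/(23729 + 24649/2) = 1064/(72107/2) = 1064*(2/72107) = 304/10301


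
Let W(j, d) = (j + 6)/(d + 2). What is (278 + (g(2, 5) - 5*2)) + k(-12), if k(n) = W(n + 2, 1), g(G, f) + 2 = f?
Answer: 809/3 ≈ 269.67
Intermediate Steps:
W(j, d) = (6 + j)/(2 + d)
g(G, f) = -2 + f
k(n) = 8/3 + n/3 (k(n) = (6 + (n + 2))/(2 + 1) = (6 + (2 + n))/3 = (8 + n)/3 = 8/3 + n/3)
(278 + (g(2, 5) - 5*2)) + k(-12) = (278 + ((-2 + 5) - 5*2)) + (8/3 + (1/3)*(-12)) = (278 + (3 - 10)) + (8/3 - 4) = (278 - 7) - 4/3 = 271 - 4/3 = 809/3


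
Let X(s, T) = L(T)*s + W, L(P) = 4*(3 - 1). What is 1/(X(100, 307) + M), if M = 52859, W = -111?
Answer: 1/53548 ≈ 1.8675e-5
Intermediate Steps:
L(P) = 8 (L(P) = 4*2 = 8)
X(s, T) = -111 + 8*s (X(s, T) = 8*s - 111 = -111 + 8*s)
1/(X(100, 307) + M) = 1/((-111 + 8*100) + 52859) = 1/((-111 + 800) + 52859) = 1/(689 + 52859) = 1/53548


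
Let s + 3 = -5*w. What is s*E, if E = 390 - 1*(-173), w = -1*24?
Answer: 65871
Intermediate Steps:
w = -24
E = 563 (E = 390 + 173 = 563)
s = 117 (s = -3 - 5*(-24) = -3 + 120 = 117)
s*E = 117*563 = 65871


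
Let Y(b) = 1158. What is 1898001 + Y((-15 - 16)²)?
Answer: 1899159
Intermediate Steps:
1898001 + Y((-15 - 16)²) = 1898001 + 1158 = 1899159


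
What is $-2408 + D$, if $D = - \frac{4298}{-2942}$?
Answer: $- \frac{3540019}{1471} \approx -2406.5$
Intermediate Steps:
$D = \frac{2149}{1471}$ ($D = \left(-4298\right) \left(- \frac{1}{2942}\right) = \frac{2149}{1471} \approx 1.4609$)
$-2408 + D = -2408 + \frac{2149}{1471} = - \frac{3540019}{1471}$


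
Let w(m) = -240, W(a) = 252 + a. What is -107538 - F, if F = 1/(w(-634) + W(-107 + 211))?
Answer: -12474409/116 ≈ -1.0754e+5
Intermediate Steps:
F = 1/116 (F = 1/(-240 + (252 + (-107 + 211))) = 1/(-240 + (252 + 104)) = 1/(-240 + 356) = 1/116 ≈ 0.0086207)
-107538 - F = -107538 - 1*1/116 = -107538 - 1/116 = -12474409/116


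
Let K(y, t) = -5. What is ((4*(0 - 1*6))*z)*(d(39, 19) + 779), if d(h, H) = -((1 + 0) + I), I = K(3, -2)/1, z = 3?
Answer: -56376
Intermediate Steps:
I = -5 (I = -5/1 = -5*1 = -5)
d(h, H) = 4 (d(h, H) = -((1 + 0) - 5) = -(1 - 5) = -1*(-4) = 4)
((4*(0 - 1*6))*z)*(d(39, 19) + 779) = ((4*(0 - 1*6))*3)*(4 + 779) = ((4*(0 - 6))*3)*783 = ((4*(-6))*3)*783 = -24*3*783 = -72*783 = -56376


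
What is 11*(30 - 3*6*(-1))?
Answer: 528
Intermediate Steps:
11*(30 - 3*6*(-1)) = 11*(30 - 18*(-1)) = 11*(30 + 18) = 11*48 = 528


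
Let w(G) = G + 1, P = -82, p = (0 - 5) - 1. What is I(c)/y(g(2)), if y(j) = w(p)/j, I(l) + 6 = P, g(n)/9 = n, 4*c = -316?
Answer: 1584/5 ≈ 316.80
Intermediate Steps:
c = -79 (c = (¼)*(-316) = -79)
p = -6 (p = -5 - 1 = -6)
g(n) = 9*n
I(l) = -88 (I(l) = -6 - 82 = -88)
w(G) = 1 + G
y(j) = -5/j (y(j) = (1 - 6)/j = -5/j)
I(c)/y(g(2)) = -88/((-5/(9*2))) = -88/((-5/18)) = -88/((-5*1/18)) = -88/(-5/18) = -88*(-18/5) = 1584/5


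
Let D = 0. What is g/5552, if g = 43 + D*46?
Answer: 43/5552 ≈ 0.0077450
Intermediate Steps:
g = 43 (g = 43 + 0*46 = 43 + 0 = 43)
g/5552 = 43/5552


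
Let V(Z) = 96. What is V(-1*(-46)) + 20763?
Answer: 20859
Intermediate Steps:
V(-1*(-46)) + 20763 = 96 + 20763 = 20859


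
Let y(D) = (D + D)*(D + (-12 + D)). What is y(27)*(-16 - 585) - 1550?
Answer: -1364618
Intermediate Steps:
y(D) = 2*D*(-12 + 2*D) (y(D) = (2*D)*(-12 + 2*D) = 2*D*(-12 + 2*D))
y(27)*(-16 - 585) - 1550 = (4*27*(-6 + 27))*(-16 - 585) - 1550 = (4*27*21)*(-601) - 1550 = 2268*(-601) - 1550 = -1363068 - 1550 = -1364618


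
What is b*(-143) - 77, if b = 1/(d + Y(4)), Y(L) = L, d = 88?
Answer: -7227/92 ≈ -78.554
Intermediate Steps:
b = 1/92 (b = 1/(88 + 4) = 1/92 ≈ 0.010870)
b*(-143) - 77 = (1/92)*(-143) - 77 = -143/92 - 77 = -7227/92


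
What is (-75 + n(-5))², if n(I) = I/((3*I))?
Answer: 50176/9 ≈ 5575.1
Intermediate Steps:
n(I) = ⅓ (n(I) = I*(1/(3*I)) = ⅓)
(-75 + n(-5))² = (-75 + ⅓)² = (-224/3)² = 50176/9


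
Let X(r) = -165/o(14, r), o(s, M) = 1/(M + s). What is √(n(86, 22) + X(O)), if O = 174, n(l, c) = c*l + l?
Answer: I*√29042 ≈ 170.42*I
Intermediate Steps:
n(l, c) = l + c*l
X(r) = -2310 - 165*r (X(r) = -(2310 + 165*r) = -165*(14 + r) = -2310 - 165*r)
√(n(86, 22) + X(O)) = √(86*(1 + 22) + (-2310 - 165*174)) = √(86*23 + (-2310 - 28710)) = √(1978 - 31020) = √(-29042) = I*√29042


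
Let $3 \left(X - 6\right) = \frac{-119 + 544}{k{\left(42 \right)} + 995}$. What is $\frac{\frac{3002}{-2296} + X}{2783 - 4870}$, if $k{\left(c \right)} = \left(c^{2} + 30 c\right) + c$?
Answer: $- \frac{66117721}{29188957308} \approx -0.0022652$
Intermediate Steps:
$k{\left(c \right)} = c^{2} + 31 c$
$X = \frac{73523}{12183}$ ($X = 6 + \frac{\left(-119 + 544\right) \frac{1}{42 \left(31 + 42\right) + 995}}{3} = 6 + \frac{425 \frac{1}{42 \cdot 73 + 995}}{3} = 6 + \frac{425 \frac{1}{3066 + 995}}{3} = 6 + \frac{425 \cdot \frac{1}{4061}}{3} = 6 + \frac{1}{3} \cdot \frac{425}{4061} = 6 + \frac{425}{12183} = \frac{73523}{12183} \approx 6.0349$)
$\frac{\frac{3002}{-2296} + X}{2783 - 4870} = \frac{\frac{3002}{-2296} + \frac{73523}{12183}}{2783 - 4870} = \frac{3002 \left(- \frac{1}{2296}\right) + \frac{73523}{12183}}{-2087} = \left(- \frac{1501}{1148} + \frac{73523}{12183}\right) \left(- \frac{1}{2087}\right) = \frac{66117721}{13986084} \left(- \frac{1}{2087}\right) = - \frac{66117721}{29188957308}$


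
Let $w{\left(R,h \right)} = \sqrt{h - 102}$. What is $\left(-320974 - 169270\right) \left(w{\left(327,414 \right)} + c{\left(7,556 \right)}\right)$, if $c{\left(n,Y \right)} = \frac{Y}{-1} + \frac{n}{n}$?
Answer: $272085420 - 980488 \sqrt{78} \approx 2.6343 \cdot 10^{8}$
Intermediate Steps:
$c{\left(n,Y \right)} = 1 - Y$ ($c{\left(n,Y \right)} = Y \left(-1\right) + 1 = - Y + 1 = 1 - Y$)
$w{\left(R,h \right)} = \sqrt{-102 + h}$
$\left(-320974 - 169270\right) \left(w{\left(327,414 \right)} + c{\left(7,556 \right)}\right) = \left(-320974 - 169270\right) \left(\sqrt{-102 + 414} + \left(1 - 556\right)\right) = - 490244 \left(\sqrt{312} + \left(1 - 556\right)\right) = - 490244 \left(2 \sqrt{78} - 555\right) = - 490244 \left(-555 + 2 \sqrt{78}\right) = 272085420 - 980488 \sqrt{78}$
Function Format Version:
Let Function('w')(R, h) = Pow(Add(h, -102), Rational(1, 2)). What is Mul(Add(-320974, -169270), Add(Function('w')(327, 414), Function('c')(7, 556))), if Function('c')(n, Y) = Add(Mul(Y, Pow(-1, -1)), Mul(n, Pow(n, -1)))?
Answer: Add(272085420, Mul(-980488, Pow(78, Rational(1, 2)))) ≈ 2.6343e+8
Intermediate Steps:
Function('c')(n, Y) = Add(1, Mul(-1, Y)) (Function('c')(n, Y) = Add(Mul(Y, -1), 1) = Add(Mul(-1, Y), 1) = Add(1, Mul(-1, Y)))
Function('w')(R, h) = Pow(Add(-102, h), Rational(1, 2))
Mul(Add(-320974, -169270), Add(Function('w')(327, 414), Function('c')(7, 556))) = Mul(Add(-320974, -169270), Add(Pow(Add(-102, 414), Rational(1, 2)), Add(1, Mul(-1, 556)))) = Mul(-490244, Add(Pow(312, Rational(1, 2)), Add(1, -556))) = Mul(-490244, Add(Mul(2, Pow(78, Rational(1, 2))), -555)) = Mul(-490244, Add(-555, Mul(2, Pow(78, Rational(1, 2))))) = Add(272085420, Mul(-980488, Pow(78, Rational(1, 2))))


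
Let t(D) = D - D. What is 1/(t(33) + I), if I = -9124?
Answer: -1/9124 ≈ -0.00010960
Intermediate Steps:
t(D) = 0
1/(t(33) + I) = 1/(0 - 9124) = 1/(-9124) = -1/9124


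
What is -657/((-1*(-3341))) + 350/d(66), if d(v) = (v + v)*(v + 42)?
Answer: -4098421/23814648 ≈ -0.17210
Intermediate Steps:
d(v) = 2*v*(42 + v) (d(v) = (2*v)*(42 + v) = 2*v*(42 + v))
-657/((-1*(-3341))) + 350/d(66) = -657/((-1*(-3341))) + 350/((2*66*(42 + 66))) = -657/3341 + 350/((2*66*108)) = -657*1/3341 + 350/14256 = -657/3341 + 350*(1/14256) = -657/3341 + 175/7128 = -4098421/23814648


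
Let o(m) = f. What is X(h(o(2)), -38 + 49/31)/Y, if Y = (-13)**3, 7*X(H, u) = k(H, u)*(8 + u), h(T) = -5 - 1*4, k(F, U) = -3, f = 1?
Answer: -2643/476749 ≈ -0.0055438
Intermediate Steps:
o(m) = 1
h(T) = -9 (h(T) = -5 - 4 = -9)
X(H, u) = -24/7 - 3*u/7 (X(H, u) = (-3*(8 + u))/7 = (-24 - 3*u)/7 = -24/7 - 3*u/7)
Y = -2197
X(h(o(2)), -38 + 49/31)/Y = (-24/7 - 3*(-38 + 49/31)/7)/(-2197) = (-24/7 - 3*(-38 + 49*(1/31))/7)*(-1/2197) = (-24/7 - 3*(-38 + 49/31)/7)*(-1/2197) = (-24/7 - 3/7*(-1129/31))*(-1/2197) = (-24/7 + 3387/217)*(-1/2197) = (2643/217)*(-1/2197) = -2643/476749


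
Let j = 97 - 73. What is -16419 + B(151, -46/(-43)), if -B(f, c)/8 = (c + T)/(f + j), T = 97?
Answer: -123586711/7525 ≈ -16423.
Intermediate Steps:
j = 24
B(f, c) = -8*(97 + c)/(24 + f) (B(f, c) = -8*(c + 97)/(f + 24) = -8*(97 + c)/(24 + f))
-16419 + B(151, -46/(-43)) = -16419 + 8*(-97 - (-46)/(-43))/(24 + 151) = -16419 + 8*(-97 - (-46)*(-1)/43)/175 = -16419 + 8*(1/175)*(-97 - 1*46/43) = -16419 + 8*(1/175)*(-97 - 46/43) = -16419 + 8*(1/175)*(-4217/43) = -16419 - 33736/7525 = -123586711/7525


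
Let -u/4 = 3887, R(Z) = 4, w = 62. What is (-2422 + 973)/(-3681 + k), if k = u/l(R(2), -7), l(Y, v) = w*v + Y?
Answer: 311535/783641 ≈ 0.39755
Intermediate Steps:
u = -15548 (u = -4*3887 = -15548)
l(Y, v) = Y + 62*v (l(Y, v) = 62*v + Y = Y + 62*v)
k = 7774/215 (k = -15548/(4 + 62*(-7)) = -15548/(4 - 434) = -15548/(-430) = -15548*(-1/430) = 7774/215 ≈ 36.158)
(-2422 + 973)/(-3681 + k) = (-2422 + 973)/(-3681 + 7774/215) = -1449/(-783641/215) = -1449*(-215/783641) = 311535/783641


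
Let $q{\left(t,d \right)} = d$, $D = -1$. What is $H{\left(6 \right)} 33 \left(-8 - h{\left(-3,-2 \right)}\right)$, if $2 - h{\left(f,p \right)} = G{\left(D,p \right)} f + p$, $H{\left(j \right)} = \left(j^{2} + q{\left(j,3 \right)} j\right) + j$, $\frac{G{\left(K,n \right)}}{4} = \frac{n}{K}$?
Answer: $-71280$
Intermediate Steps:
$G{\left(K,n \right)} = \frac{4 n}{K}$ ($G{\left(K,n \right)} = 4 \frac{n}{K} = \frac{4 n}{K}$)
$H{\left(j \right)} = j^{2} + 4 j$ ($H{\left(j \right)} = \left(j^{2} + 3 j\right) + j = j^{2} + 4 j$)
$h{\left(f,p \right)} = 2 - p + 4 f p$ ($h{\left(f,p \right)} = 2 - \left(\frac{4 p}{-1} f + p\right) = 2 - \left(4 p \left(-1\right) f + p\right) = 2 - \left(- 4 p f + p\right) = 2 - \left(- 4 f p + p\right) = 2 - \left(p - 4 f p\right) = 2 + \left(- p + 4 f p\right) = 2 - p + 4 f p$)
$H{\left(6 \right)} 33 \left(-8 - h{\left(-3,-2 \right)}\right) = 6 \left(4 + 6\right) 33 \left(-8 - \left(2 - -2 + 4 \left(-3\right) \left(-2\right)\right)\right) = 6 \cdot 10 \cdot 33 \left(-8 - \left(2 + 2 + 24\right)\right) = 60 \cdot 33 \left(-8 - 28\right) = 1980 \left(-8 - 28\right) = 1980 \left(-36\right) = -71280$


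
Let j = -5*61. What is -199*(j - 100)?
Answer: 80595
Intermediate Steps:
j = -305
-199*(j - 100) = -199*(-305 - 100) = -199*(-405) = 80595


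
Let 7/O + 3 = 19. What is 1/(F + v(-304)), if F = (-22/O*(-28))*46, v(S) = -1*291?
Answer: 1/64477 ≈ 1.5509e-5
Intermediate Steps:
O = 7/16 (O = 7/(-3 + 19) = 7/16 ≈ 0.43750)
v(S) = -291
F = 64768 (F = (-22/7/16*(-28))*46 = (-22*16/7*(-28))*46 = -352/7*(-28)*46 = 1408*46 = 64768)
1/(F + v(-304)) = 1/(64768 - 291) = 1/64477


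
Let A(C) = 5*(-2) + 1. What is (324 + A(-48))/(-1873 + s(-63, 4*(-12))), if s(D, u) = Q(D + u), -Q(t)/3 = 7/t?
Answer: -3885/23098 ≈ -0.16820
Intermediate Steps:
Q(t) = -21/t
A(C) = -9 (A(C) = -10 + 1 = -9)
s(D, u) = -21/(D + u)
(324 + A(-48))/(-1873 + s(-63, 4*(-12))) = (324 - 9)/(-1873 - 21/(-63 + 4*(-12))) = 315/(-1873 - 21/(-63 - 48)) = 315/(-1873 - 21/(-111)) = 315/(-1873 - 21*(-1/111)) = 315/(-1873 + 7/37) = 315/(-69294/37) = 315*(-37/69294) = -3885/23098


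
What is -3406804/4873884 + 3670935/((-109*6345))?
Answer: -2393365726/398440017 ≈ -6.0068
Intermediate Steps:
-3406804/4873884 + 3670935/((-109*6345)) = -3406804*1/4873884 + 3670935/(-691605) = -851701/1218471 + 3670935*(-1/691605) = -851701/1218471 - 5207/981 = -2393365726/398440017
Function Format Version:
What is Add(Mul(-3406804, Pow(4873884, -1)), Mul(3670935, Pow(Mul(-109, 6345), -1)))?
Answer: Rational(-2393365726, 398440017) ≈ -6.0068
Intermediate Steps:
Add(Mul(-3406804, Pow(4873884, -1)), Mul(3670935, Pow(Mul(-109, 6345), -1))) = Add(Mul(-3406804, Rational(1, 4873884)), Mul(3670935, Pow(-691605, -1))) = Add(Rational(-851701, 1218471), Mul(3670935, Rational(-1, 691605))) = Add(Rational(-851701, 1218471), Rational(-5207, 981)) = Rational(-2393365726, 398440017)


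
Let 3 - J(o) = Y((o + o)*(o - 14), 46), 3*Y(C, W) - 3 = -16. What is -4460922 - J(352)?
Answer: -13382788/3 ≈ -4.4609e+6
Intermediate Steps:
Y(C, W) = -13/3 (Y(C, W) = 1 + (⅓)*(-16) = 1 - 16/3 = -13/3)
J(o) = 22/3 (J(o) = 3 - 1*(-13/3) = 3 + 13/3 = 22/3)
-4460922 - J(352) = -4460922 - 1*22/3 = -4460922 - 22/3 = -13382788/3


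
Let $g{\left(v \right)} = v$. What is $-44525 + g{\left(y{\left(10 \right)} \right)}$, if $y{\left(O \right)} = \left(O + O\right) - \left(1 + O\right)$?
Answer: $-44516$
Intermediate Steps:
$y{\left(O \right)} = -1 + O$ ($y{\left(O \right)} = 2 O - \left(1 + O\right) = -1 + O$)
$-44525 + g{\left(y{\left(10 \right)} \right)} = -44525 + \left(-1 + 10\right) = -44525 + 9 = -44516$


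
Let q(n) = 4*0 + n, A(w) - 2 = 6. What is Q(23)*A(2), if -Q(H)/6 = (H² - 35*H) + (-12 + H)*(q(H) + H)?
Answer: -11040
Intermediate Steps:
A(w) = 8 (A(w) = 2 + 6 = 8)
q(n) = n (q(n) = 0 + n = n)
Q(H) = -6*H² + 210*H - 12*H*(-12 + H) (Q(H) = -6*((H² - 35*H) + (-12 + H)*(H + H)) = -6*((H² - 35*H) + (-12 + H)*(2*H)) = -6*((H² - 35*H) + 2*H*(-12 + H)) = -6*(H² - 35*H + 2*H*(-12 + H)) = -6*H² + 210*H - 12*H*(-12 + H))
Q(23)*A(2) = (6*23*(59 - 3*23))*8 = (6*23*(59 - 69))*8 = (6*23*(-10))*8 = -1380*8 = -11040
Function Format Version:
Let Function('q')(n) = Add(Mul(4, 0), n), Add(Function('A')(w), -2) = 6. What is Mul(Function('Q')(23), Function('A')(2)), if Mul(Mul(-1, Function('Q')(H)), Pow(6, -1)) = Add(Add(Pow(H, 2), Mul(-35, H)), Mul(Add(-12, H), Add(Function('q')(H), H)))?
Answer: -11040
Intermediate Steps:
Function('A')(w) = 8 (Function('A')(w) = Add(2, 6) = 8)
Function('q')(n) = n (Function('q')(n) = Add(0, n) = n)
Function('Q')(H) = Add(Mul(-6, Pow(H, 2)), Mul(210, H), Mul(-12, H, Add(-12, H))) (Function('Q')(H) = Mul(-6, Add(Add(Pow(H, 2), Mul(-35, H)), Mul(Add(-12, H), Add(H, H)))) = Mul(-6, Add(Add(Pow(H, 2), Mul(-35, H)), Mul(Add(-12, H), Mul(2, H)))) = Mul(-6, Add(Add(Pow(H, 2), Mul(-35, H)), Mul(2, H, Add(-12, H)))) = Mul(-6, Add(Pow(H, 2), Mul(-35, H), Mul(2, H, Add(-12, H)))) = Add(Mul(-6, Pow(H, 2)), Mul(210, H), Mul(-12, H, Add(-12, H))))
Mul(Function('Q')(23), Function('A')(2)) = Mul(Mul(6, 23, Add(59, Mul(-3, 23))), 8) = Mul(Mul(6, 23, Add(59, -69)), 8) = Mul(Mul(6, 23, -10), 8) = Mul(-1380, 8) = -11040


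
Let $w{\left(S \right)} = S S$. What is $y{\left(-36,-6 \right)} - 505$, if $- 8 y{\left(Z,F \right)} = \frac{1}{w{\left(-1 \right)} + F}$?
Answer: $- \frac{20199}{40} \approx -504.98$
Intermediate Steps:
$w{\left(S \right)} = S^{2}$
$y{\left(Z,F \right)} = - \frac{1}{8 \left(1 + F\right)}$ ($y{\left(Z,F \right)} = - \frac{1}{8 \left(\left(-1\right)^{2} + F\right)} = - \frac{1}{8 \left(1 + F\right)}$)
$y{\left(-36,-6 \right)} - 505 = - \frac{1}{8 + 8 \left(-6\right)} - 505 = - \frac{1}{8 - 48} - 505 = - \frac{1}{-40} - 505 = \left(-1\right) \left(- \frac{1}{40}\right) - 505 = \frac{1}{40} - 505 = - \frac{20199}{40}$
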